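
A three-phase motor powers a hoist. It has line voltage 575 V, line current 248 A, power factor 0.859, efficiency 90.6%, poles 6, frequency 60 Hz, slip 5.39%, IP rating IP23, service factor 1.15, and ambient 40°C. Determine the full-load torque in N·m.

P_in = √3·V·I·cosφ = 1.732 × 575 × 248 × 0.859 = 212159 W
P_out = η·P_in = 0.906 × 212159 = 192216 W
n_s = 120×60/6 = 1200 rpm; n = 1200×(1−0.0539) = 1135 rpm
ω = 2π×1135/60 = 118.9 rad/s
τ = P_out/ω = 192216/118.9 = 1620 N·m

1620 N·m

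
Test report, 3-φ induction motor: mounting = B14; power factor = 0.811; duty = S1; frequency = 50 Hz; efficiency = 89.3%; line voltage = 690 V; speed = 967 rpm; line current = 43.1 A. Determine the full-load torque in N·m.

368 N·m

P_in = √3·V·I·cosφ = 1.732 × 690 × 43.1 × 0.811 = 41773 W
P_out = η·P_in = 0.893 × 41773 = 37303 W
n = 967 rpm
ω = 2π×967/60 = 101.3 rad/s
τ = P_out/ω = 37303/101.3 = 368 N·m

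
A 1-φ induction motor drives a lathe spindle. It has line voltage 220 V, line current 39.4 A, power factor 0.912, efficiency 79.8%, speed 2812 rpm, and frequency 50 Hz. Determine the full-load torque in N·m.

21.4 N·m

P_in = V·I·cosφ = 220 × 39.4 × 0.912 = 7905 W
P_out = η·P_in = 0.798 × 7905 = 6308 W
n = 2812 rpm
ω = 2π×2812/60 = 294.5 rad/s
τ = P_out/ω = 6308/294.5 = 21.4 N·m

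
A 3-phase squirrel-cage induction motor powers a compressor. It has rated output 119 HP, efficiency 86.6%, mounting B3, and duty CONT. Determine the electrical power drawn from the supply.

P_out = 119 × 746 = 88774 W
P_in = P_out/η = 88774/0.866 = 102510 W = 103 kW

103 kW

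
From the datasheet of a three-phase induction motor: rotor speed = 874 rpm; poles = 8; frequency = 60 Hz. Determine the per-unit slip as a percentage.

n_s = 120f/p = 120×60/8 = 900 rpm
s = (n_s − n)/n_s = (900 − 874)/900 = 0.0289

2.9 %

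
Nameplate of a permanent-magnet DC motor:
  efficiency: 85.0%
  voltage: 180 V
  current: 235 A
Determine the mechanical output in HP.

48.2 HP

P_in = V·I = 180 × 235 = 42300 W
P_out = η·P_in = 0.85 × 42300 = 35955 W
= 35955/746 = 48.2 HP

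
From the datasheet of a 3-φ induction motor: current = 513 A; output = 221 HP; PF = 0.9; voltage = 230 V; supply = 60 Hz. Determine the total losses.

19100 W

P_in = √3·V·I·cosφ = 1.732×230×513×0.9 = 183923 W
P_out = 221×746 = 164866 W
Losses = P_in − P_out = 183923 − 164866 = 19057 W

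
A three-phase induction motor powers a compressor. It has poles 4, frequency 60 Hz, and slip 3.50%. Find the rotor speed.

n_s = 120f/p = 120×60/4 = 1800 rpm
n = n_s(1 − s) = 1800 × (1 − 0.035) = 1737 rpm

1737 rpm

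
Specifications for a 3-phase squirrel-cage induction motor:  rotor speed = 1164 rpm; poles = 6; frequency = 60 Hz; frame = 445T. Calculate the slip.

n_s = 120f/p = 120×60/6 = 1200 rpm
s = (n_s − n)/n_s = (1200 − 1164)/1200 = 0.0300

3.00 %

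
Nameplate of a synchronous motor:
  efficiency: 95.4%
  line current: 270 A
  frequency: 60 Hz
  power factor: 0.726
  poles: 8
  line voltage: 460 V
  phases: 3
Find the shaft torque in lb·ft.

1170 lb·ft

P_in = √3·V·I·cosφ = 1.732 × 460 × 270 × 0.726 = 156173 W
P_out = η·P_in = 0.954 × 156173 = 148989 W
n = n_s = 120×60/8 = 900 rpm (synchronous)
ω = 2π×900/60 = 94.25 rad/s
τ = P_out/ω = 148989/94.25 = 1581 N·m
In lb·ft: 1581/1.356 = 1170 lb·ft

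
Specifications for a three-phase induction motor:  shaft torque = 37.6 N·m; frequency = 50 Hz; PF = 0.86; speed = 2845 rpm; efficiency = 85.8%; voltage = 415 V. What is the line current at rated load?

21.1 A

ω = 2π×2845/60 = 297.9 rad/s; P_out = τω = 37.6 × 297.9 = 11201 W
P_in = P_out / η = 11201 / 0.858 = 13055 W
I_L = P_in / (√3·V_L·cosφ) = 13055 / (1.732 × 415 × 0.86) = 21.1 A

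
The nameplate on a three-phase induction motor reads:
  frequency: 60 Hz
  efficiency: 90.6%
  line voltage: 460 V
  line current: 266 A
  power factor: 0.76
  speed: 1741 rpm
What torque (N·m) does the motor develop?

800 N·m

P_in = √3·V·I·cosφ = 1.732 × 460 × 266 × 0.76 = 161065 W
P_out = η·P_in = 0.906 × 161065 = 145925 W
n = 1741 rpm
ω = 2π×1741/60 = 182.3 rad/s
τ = P_out/ω = 145925/182.3 = 800 N·m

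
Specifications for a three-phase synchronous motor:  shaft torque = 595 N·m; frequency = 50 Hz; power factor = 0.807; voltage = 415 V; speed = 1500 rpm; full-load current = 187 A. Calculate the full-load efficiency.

86.2 %

ω = 2π × 1500/60 = 157.1 rad/s; P_out = τω = 595 × 157.1 = 93475 W
P_in = √3·V_L·I_L·cosφ = 1.732 × 415 × 187 × 0.807 = 108470 W
η = P_out / P_in = 93475 / 108470 = 0.862 = 86.2%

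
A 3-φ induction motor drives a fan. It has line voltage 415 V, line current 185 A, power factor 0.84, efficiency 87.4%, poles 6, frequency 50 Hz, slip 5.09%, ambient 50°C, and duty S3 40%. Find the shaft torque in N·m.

P_in = √3·V·I·cosφ = 1.732 × 415 × 185 × 0.84 = 111698 W
P_out = η·P_in = 0.874 × 111698 = 97624 W
n_s = 120×50/6 = 1000 rpm; n = 1000×(1−0.0509) = 949 rpm
ω = 2π×949/60 = 99.38 rad/s
τ = P_out/ω = 97624/99.38 = 982 N·m

982 N·m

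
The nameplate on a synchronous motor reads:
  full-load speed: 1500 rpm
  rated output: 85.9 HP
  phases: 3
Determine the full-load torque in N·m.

408 N·m

P_out = 85.9 × 746 = 64081 W
ω = 2π × 1500/60 = 157.1 rad/s
τ = P_out/ω = 64081/157.1 = 408 N·m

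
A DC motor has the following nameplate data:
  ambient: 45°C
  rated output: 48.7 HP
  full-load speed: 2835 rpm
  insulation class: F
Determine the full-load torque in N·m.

122 N·m

P_out = 48.7 × 746 = 36330 W
ω = 2π × 2835/60 = 296.9 rad/s
τ = P_out/ω = 36330/296.9 = 122 N·m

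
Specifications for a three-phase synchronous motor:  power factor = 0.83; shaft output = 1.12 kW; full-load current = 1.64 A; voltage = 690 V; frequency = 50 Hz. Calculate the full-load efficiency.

P_out = 1.12 kW = 1120 W
P_in = √3·V_L·I_L·cosφ = 1.732 × 690 × 1.64 × 0.83 = 1627 W
η = P_out / P_in = 1120 / 1627 = 0.688 = 68.8%

68.8 %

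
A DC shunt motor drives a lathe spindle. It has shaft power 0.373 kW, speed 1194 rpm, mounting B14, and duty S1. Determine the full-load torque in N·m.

2.98 N·m

ω = 2π × 1194/60 = 125 rad/s
τ = P/ω = 373/125 = 2.98 N·m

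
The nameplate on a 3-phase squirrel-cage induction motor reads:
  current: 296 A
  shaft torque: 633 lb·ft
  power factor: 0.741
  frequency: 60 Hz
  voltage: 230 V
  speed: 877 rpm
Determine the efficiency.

90.2 %

τ = 633 lb·ft × 1.356 = 858.3 N·m
ω = 2π × 877/60 = 91.84 rad/s; P_out = τω = 858.3 × 91.84 = 78826 W
P_in = √3·V_L·I_L·cosφ = 1.732 × 230 × 296 × 0.741 = 87375 W
η = P_out / P_in = 78826 / 87375 = 0.902 = 90.2%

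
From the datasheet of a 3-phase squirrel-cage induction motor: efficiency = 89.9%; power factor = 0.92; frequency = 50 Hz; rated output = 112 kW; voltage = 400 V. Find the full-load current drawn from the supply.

195 A

P_out = 112 kW = 112000 W
P_in = P_out / η = 112000 / 0.899 = 124583 W
I_L = P_in / (√3·V_L·cosφ) = 124583 / (1.732 × 400 × 0.92) = 195 A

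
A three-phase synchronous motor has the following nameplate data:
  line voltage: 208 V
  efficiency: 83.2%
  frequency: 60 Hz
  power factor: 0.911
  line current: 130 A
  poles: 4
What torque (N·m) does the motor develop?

P_in = √3·V·I·cosφ = 1.732 × 208 × 130 × 0.911 = 42665 W
P_out = η·P_in = 0.832 × 42665 = 35497 W
n = n_s = 120×60/4 = 1800 rpm (synchronous)
ω = 2π×1800/60 = 188.5 rad/s
τ = P_out/ω = 35497/188.5 = 188 N·m

188 N·m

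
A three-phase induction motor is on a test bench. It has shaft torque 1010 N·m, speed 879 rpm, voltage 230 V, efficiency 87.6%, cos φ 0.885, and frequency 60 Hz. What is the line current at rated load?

ω = 2π×879/60 = 92.05 rad/s; P_out = τω = 1010 × 92.05 = 92971 W
P_in = P_out / η = 92971 / 0.876 = 106131 W
I_L = P_in / (√3·V_L·cosφ) = 106131 / (1.732 × 230 × 0.885) = 301 A

301 A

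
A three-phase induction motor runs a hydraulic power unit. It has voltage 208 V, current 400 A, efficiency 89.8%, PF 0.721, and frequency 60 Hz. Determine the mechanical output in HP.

125 HP

P_in = √3·V·I·cosφ = 1.732 × 208 × 400 × 0.721 = 103898 W
P_out = η·P_in = 0.898 × 103898 = 93300 W
= 93300/746 = 125 HP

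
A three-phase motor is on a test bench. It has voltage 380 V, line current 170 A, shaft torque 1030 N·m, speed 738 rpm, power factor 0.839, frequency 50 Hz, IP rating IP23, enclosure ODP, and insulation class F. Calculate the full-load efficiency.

84.8 %

ω = 2π × 738/60 = 77.28 rad/s; P_out = τω = 1030 × 77.28 = 79598 W
P_in = √3·V_L·I_L·cosφ = 1.732 × 380 × 170 × 0.839 = 93873 W
η = P_out / P_in = 79598 / 93873 = 0.848 = 84.8%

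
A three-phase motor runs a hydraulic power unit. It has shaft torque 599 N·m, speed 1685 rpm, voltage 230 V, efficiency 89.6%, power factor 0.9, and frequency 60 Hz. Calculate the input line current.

329 A

ω = 2π×1685/60 = 176.5 rad/s; P_out = τω = 599 × 176.5 = 105724 W
P_in = P_out / η = 105724 / 0.896 = 117996 W
I_L = P_in / (√3·V_L·cosφ) = 117996 / (1.732 × 230 × 0.9) = 329 A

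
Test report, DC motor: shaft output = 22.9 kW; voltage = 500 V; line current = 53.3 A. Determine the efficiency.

85.9 %

P_out = 22.9 kW = 22900 W
P_in = V·I = 500 × 53.3 = 26650 W
η = P_out / P_in = 22900 / 26650 = 0.859 = 85.9%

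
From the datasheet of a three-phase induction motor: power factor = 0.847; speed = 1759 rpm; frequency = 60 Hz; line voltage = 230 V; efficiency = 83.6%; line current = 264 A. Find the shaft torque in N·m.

404 N·m

P_in = √3·V·I·cosφ = 1.732 × 230 × 264 × 0.847 = 89076 W
P_out = η·P_in = 0.836 × 89076 = 74468 W
n = 1759 rpm
ω = 2π×1759/60 = 184.2 rad/s
τ = P_out/ω = 74468/184.2 = 404 N·m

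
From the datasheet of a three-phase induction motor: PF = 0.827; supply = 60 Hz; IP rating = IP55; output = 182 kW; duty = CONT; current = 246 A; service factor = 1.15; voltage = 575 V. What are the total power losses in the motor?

P_in = √3·V·I·cosφ = 1.732×575×246×0.827 = 202608 W
P_out = 182000 W
Losses = P_in − P_out = 202608 − 182000 = 20608 W

20600 W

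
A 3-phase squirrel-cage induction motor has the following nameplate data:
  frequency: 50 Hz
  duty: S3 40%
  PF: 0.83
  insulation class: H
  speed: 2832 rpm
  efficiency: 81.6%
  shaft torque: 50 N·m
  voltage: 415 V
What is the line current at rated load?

30.5 A

ω = 2π×2832/60 = 296.6 rad/s; P_out = τω = 50 × 296.6 = 14830 W
P_in = P_out / η = 14830 / 0.816 = 18174 W
I_L = P_in / (√3·V_L·cosφ) = 18174 / (1.732 × 415 × 0.83) = 30.5 A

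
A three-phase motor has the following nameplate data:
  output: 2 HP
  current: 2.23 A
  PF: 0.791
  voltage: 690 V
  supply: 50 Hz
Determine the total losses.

616 W

P_in = √3·V·I·cosφ = 1.732×690×2.23×0.791 = 2108 W
P_out = 2×746 = 1492 W
Losses = P_in − P_out = 2108 − 1492 = 616 W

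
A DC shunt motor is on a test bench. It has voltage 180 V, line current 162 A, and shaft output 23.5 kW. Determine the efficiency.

80.6 %

P_out = 23.5 kW = 23500 W
P_in = V·I = 180 × 162 = 29160 W
η = P_out / P_in = 23500 / 29160 = 0.806 = 80.6%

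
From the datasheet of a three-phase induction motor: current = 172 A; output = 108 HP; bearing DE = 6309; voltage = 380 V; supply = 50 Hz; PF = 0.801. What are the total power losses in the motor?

10100 W

P_in = √3·V·I·cosφ = 1.732×380×172×0.801 = 90676 W
P_out = 108×746 = 80568 W
Losses = P_in − P_out = 90676 − 80568 = 10108 W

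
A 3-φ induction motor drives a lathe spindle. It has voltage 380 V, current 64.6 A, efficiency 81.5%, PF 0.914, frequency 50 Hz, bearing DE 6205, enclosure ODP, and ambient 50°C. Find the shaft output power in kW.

31.7 kW

P_in = √3·V·I·cosφ = 1.732 × 380 × 64.6 × 0.914 = 38861 W
P_out = η·P_in = 0.815 × 38861 = 31672 W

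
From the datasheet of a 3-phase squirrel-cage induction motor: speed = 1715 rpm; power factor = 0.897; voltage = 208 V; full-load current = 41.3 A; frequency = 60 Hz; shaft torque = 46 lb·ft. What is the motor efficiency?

83.9 %

τ = 46 lb·ft × 1.356 = 62.38 N·m
ω = 2π × 1715/60 = 179.6 rad/s; P_out = τω = 62.38 × 179.6 = 11203 W
P_in = √3·V_L·I_L·cosφ = 1.732 × 208 × 41.3 × 0.897 = 13346 W
η = P_out / P_in = 11203 / 13346 = 0.839 = 83.9%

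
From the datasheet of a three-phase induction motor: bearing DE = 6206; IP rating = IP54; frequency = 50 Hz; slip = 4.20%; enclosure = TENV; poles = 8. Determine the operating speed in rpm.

718 rpm

n_s = 120f/p = 120×50/8 = 750 rpm
n = n_s(1 − s) = 750 × (1 − 0.042) = 718 rpm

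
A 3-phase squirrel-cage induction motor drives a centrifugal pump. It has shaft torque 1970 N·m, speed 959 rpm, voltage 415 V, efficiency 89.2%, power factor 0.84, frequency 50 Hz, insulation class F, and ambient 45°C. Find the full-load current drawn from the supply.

ω = 2π×959/60 = 100.4 rad/s; P_out = τω = 1970 × 100.4 = 197788 W
P_in = P_out / η = 197788 / 0.892 = 221735 W
I_L = P_in / (√3·V_L·cosφ) = 221735 / (1.732 × 415 × 0.84) = 367 A

367 A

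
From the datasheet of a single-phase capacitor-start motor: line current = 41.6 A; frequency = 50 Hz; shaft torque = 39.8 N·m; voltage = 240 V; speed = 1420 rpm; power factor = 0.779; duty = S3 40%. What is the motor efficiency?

ω = 2π × 1420/60 = 148.7 rad/s; P_out = τω = 39.8 × 148.7 = 5918 W
P_in = V·I·cosφ = 240 × 41.6 × 0.779 = 7778 W
η = P_out / P_in = 5918 / 7778 = 0.761 = 76.1%

76.1 %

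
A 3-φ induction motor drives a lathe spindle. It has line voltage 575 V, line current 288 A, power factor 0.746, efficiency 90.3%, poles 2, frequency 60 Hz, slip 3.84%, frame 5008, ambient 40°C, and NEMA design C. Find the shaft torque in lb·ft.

393 lb·ft

P_in = √3·V·I·cosφ = 1.732 × 575 × 288 × 0.746 = 213967 W
P_out = η·P_in = 0.903 × 213967 = 193212 W
n_s = 120×60/2 = 3600 rpm; n = 3600×(1−0.0384) = 3462 rpm
ω = 2π×3462/60 = 362.5 rad/s
τ = P_out/ω = 193212/362.5 = 533 N·m
In lb·ft: 533/1.356 = 393 lb·ft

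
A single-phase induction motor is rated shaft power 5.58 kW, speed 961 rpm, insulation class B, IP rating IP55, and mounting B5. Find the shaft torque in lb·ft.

ω = 2π × 961/60 = 100.6 rad/s
τ = P/ω = 5580/100.6 = 55.47 N·m
In lb·ft: 55.47/1.356 = 40.9 lb·ft

40.9 lb·ft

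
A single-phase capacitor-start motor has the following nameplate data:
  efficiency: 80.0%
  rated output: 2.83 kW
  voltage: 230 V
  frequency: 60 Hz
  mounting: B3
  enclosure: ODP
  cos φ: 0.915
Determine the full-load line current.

16.8 A

P_out = 2.83 kW = 2830 W
P_in = P_out / η = 2830 / 0.800 = 3538 W
I = P_in / (V·cosφ) = 3538 / (230 × 0.915) = 16.8 A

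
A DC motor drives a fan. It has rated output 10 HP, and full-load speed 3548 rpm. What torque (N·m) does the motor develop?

20.1 N·m

P_out = 10 × 746 = 7460 W
ω = 2π × 3548/60 = 371.5 rad/s
τ = P_out/ω = 7460/371.5 = 20.1 N·m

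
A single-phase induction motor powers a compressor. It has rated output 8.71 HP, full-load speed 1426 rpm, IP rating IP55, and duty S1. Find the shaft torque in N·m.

P_out = 8.71 × 746 = 6498 W
ω = 2π × 1426/60 = 149.3 rad/s
τ = P_out/ω = 6498/149.3 = 43.5 N·m

43.5 N·m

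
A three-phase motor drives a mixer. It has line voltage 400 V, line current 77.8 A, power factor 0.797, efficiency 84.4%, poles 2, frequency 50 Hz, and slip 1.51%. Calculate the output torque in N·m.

P_in = √3·V·I·cosφ = 1.732 × 400 × 77.8 × 0.797 = 42958 W
P_out = η·P_in = 0.844 × 42958 = 36257 W
n_s = 120×50/2 = 3000 rpm; n = 3000×(1−0.0151) = 2955 rpm
ω = 2π×2955/60 = 309.4 rad/s
τ = P_out/ω = 36257/309.4 = 117 N·m

117 N·m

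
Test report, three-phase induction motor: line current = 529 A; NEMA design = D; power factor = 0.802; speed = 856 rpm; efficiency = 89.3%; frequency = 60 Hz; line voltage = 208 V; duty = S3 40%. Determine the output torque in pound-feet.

1120 lb·ft

P_in = √3·V·I·cosφ = 1.732 × 208 × 529 × 0.802 = 152841 W
P_out = η·P_in = 0.893 × 152841 = 136487 W
n = 856 rpm
ω = 2π×856/60 = 89.64 rad/s
τ = P_out/ω = 136487/89.64 = 1523 N·m
In lb·ft: 1523/1.356 = 1120 lb·ft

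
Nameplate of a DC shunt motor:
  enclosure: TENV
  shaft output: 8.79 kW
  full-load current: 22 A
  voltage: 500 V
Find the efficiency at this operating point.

P_out = 8.79 kW = 8790 W
P_in = V·I = 500 × 22 = 11000 W
η = P_out / P_in = 8790 / 11000 = 0.799 = 79.9%

79.9 %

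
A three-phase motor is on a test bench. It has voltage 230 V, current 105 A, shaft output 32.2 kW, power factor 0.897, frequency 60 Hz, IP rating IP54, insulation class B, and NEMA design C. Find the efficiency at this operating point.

P_out = 32.2 kW = 32200 W
P_in = √3·V_L·I_L·cosφ = 1.732 × 230 × 105 × 0.897 = 37520 W
η = P_out / P_in = 32200 / 37520 = 0.858 = 85.8%

85.8 %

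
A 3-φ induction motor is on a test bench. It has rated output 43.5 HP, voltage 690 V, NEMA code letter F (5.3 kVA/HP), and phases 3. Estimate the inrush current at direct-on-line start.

S_LR = 5.3 × 43.5 = 230.55 kVA
I_LR = S_LR/(√3·V_L) = 230550/(1.732×690) = 193 A

193 A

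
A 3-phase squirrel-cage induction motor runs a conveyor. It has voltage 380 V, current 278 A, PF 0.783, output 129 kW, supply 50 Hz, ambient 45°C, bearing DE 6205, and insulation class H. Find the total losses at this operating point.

P_in = √3·V·I·cosφ = 1.732×380×278×0.783 = 143264 W
P_out = 129000 W
Losses = P_in − P_out = 143264 − 129000 = 14264 W

14300 W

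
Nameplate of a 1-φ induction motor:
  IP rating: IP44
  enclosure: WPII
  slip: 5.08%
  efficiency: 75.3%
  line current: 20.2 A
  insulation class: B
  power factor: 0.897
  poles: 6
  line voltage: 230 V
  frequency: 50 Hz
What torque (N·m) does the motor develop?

P_in = V·I·cosφ = 230 × 20.2 × 0.897 = 4167 W
P_out = η·P_in = 0.753 × 4167 = 3138 W
n_s = 120×50/6 = 1000 rpm; n = 1000×(1−0.0508) = 949 rpm
ω = 2π×949/60 = 99.38 rad/s
τ = P_out/ω = 3138/99.38 = 31.6 N·m

31.6 N·m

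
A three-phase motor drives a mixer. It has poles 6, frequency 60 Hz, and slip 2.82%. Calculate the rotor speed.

n_s = 120f/p = 120×60/6 = 1200 rpm
n = n_s(1 − s) = 1200 × (1 − 0.0282) = 1166 rpm

1166 rpm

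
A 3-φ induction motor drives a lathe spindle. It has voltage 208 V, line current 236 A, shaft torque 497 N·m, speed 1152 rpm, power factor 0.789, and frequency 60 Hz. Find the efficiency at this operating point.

ω = 2π × 1152/60 = 120.6 rad/s; P_out = τω = 497 × 120.6 = 59938 W
P_in = √3·V_L·I_L·cosφ = 1.732 × 208 × 236 × 0.789 = 67081 W
η = P_out / P_in = 59938 / 67081 = 0.894 = 89.4%

89.4 %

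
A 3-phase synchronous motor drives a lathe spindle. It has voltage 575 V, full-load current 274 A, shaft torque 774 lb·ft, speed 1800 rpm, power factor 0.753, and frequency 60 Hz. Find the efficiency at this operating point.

96.3 %

τ = 774 lb·ft × 1.356 = 1050 N·m
ω = 2π × 1800/60 = 188.5 rad/s; P_out = τω = 1050 × 188.5 = 197925 W
P_in = √3·V_L·I_L·cosφ = 1.732 × 575 × 274 × 0.753 = 205476 W
η = P_out / P_in = 197925 / 205476 = 0.963 = 96.3%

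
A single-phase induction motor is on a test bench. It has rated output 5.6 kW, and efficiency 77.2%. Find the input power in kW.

7.25 kW

P_out = 5600 W
P_in = P_out/η = 5600/0.772 = 7254 W = 7.25 kW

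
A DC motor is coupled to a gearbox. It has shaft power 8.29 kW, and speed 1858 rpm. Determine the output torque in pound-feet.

31.4 lb·ft

ω = 2π × 1858/60 = 194.6 rad/s
τ = P/ω = 8290/194.6 = 42.6 N·m
In lb·ft: 42.6/1.356 = 31.4 lb·ft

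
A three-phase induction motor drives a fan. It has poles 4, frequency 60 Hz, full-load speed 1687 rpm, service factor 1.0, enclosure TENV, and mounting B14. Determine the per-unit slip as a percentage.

n_s = 120f/p = 120×60/4 = 1800 rpm
s = (n_s − n)/n_s = (1800 − 1687)/1800 = 0.0628

6.28 %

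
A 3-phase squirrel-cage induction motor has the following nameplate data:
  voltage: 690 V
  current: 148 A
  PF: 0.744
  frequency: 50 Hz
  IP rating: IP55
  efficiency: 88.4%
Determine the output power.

P_in = √3·V·I·cosφ = 1.732 × 690 × 148 × 0.744 = 131593 W
P_out = η·P_in = 0.884 × 131593 = 116328 W

116 kW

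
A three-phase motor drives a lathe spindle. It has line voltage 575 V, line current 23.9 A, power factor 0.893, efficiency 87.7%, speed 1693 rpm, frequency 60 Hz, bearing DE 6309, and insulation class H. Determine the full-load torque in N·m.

105 N·m

P_in = √3·V·I·cosφ = 1.732 × 575 × 23.9 × 0.893 = 21255 W
P_out = η·P_in = 0.877 × 21255 = 18641 W
n = 1693 rpm
ω = 2π×1693/60 = 177.3 rad/s
τ = P_out/ω = 18641/177.3 = 105 N·m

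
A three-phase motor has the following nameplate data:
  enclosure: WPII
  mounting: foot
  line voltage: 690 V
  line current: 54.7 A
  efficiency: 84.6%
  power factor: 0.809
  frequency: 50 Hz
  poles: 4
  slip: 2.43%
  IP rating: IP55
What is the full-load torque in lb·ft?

P_in = √3·V·I·cosφ = 1.732 × 690 × 54.7 × 0.809 = 52885 W
P_out = η·P_in = 0.846 × 52885 = 44741 W
n_s = 120×50/4 = 1500 rpm; n = 1500×(1−0.0243) = 1464 rpm
ω = 2π×1464/60 = 153.3 rad/s
τ = P_out/ω = 44741/153.3 = 291.9 N·m
In lb·ft: 291.9/1.356 = 215 lb·ft

215 lb·ft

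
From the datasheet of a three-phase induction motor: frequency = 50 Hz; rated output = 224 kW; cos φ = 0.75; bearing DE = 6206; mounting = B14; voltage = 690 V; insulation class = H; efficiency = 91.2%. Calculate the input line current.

274 A

P_out = 224 kW = 224000 W
P_in = P_out / η = 224000 / 0.912 = 245614 W
I_L = P_in / (√3·V_L·cosφ) = 245614 / (1.732 × 690 × 0.75) = 274 A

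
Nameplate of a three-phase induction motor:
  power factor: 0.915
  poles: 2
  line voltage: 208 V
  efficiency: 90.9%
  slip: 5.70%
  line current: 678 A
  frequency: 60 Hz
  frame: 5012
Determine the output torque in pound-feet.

P_in = √3·V·I·cosφ = 1.732 × 208 × 678 × 0.915 = 223492 W
P_out = η·P_in = 0.909 × 223492 = 203154 W
n_s = 120×60/2 = 3600 rpm; n = 3600×(1−0.057) = 3395 rpm
ω = 2π×3395/60 = 355.5 rad/s
τ = P_out/ω = 203154/355.5 = 571.5 N·m
In lb·ft: 571.5/1.356 = 421 lb·ft

421 lb·ft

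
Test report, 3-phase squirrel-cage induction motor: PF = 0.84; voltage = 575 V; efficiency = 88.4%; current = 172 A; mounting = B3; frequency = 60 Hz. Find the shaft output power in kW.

P_in = √3·V·I·cosφ = 1.732 × 575 × 172 × 0.84 = 143888 W
P_out = η·P_in = 0.884 × 143888 = 127197 W

127 kW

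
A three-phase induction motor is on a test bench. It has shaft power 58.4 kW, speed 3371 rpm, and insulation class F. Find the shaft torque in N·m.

ω = 2π × 3371/60 = 353 rad/s
τ = P/ω = 58400/353 = 165 N·m

165 N·m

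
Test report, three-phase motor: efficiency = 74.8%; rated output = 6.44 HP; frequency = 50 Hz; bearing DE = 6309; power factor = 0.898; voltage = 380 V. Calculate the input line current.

P_out = 6.44 × 746 = 4804 W
P_in = P_out / η = 4804 / 0.748 = 6422 W
I_L = P_in / (√3·V_L·cosφ) = 6422 / (1.732 × 380 × 0.898) = 10.9 A

10.9 A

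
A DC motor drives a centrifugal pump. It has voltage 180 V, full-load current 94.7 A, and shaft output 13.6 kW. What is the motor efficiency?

79.8 %

P_out = 13.6 kW = 13600 W
P_in = V·I = 180 × 94.7 = 17046 W
η = P_out / P_in = 13600 / 17046 = 0.798 = 79.8%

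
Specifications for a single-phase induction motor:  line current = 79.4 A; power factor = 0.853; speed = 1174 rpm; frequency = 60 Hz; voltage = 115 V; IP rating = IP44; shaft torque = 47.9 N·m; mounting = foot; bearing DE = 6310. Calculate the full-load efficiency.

ω = 2π × 1174/60 = 122.9 rad/s; P_out = τω = 47.9 × 122.9 = 5887 W
P_in = V·I·cosφ = 115 × 79.4 × 0.853 = 7789 W
η = P_out / P_in = 5887 / 7789 = 0.756 = 75.6%

75.6 %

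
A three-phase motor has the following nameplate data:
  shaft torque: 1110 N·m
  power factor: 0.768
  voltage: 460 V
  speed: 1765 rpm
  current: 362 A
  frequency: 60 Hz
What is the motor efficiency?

ω = 2π × 1765/60 = 184.8 rad/s; P_out = τω = 1110 × 184.8 = 205128 W
P_in = √3·V_L·I_L·cosφ = 1.732 × 460 × 362 × 0.768 = 221501 W
η = P_out / P_in = 205128 / 221501 = 0.926 = 92.6%

92.6 %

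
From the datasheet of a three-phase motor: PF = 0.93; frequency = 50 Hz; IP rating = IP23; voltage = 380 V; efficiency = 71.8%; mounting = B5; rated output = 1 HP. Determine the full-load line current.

1.7 A

P_out = 1 × 746 = 746 W
P_in = P_out / η = 746 / 0.718 = 1039 W
I_L = P_in / (√3·V_L·cosφ) = 1039 / (1.732 × 380 × 0.93) = 1.7 A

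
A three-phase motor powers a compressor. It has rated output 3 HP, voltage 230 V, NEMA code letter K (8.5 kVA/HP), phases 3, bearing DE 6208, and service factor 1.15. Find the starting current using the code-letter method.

64 A

S_LR = 8.5 × 3 = 25.5 kVA
I_LR = S_LR/(√3·V_L) = 25500/(1.732×230) = 64 A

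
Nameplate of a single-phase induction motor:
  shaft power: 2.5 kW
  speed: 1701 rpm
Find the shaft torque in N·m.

14 N·m

ω = 2π × 1701/60 = 178.1 rad/s
τ = P/ω = 2500/178.1 = 14 N·m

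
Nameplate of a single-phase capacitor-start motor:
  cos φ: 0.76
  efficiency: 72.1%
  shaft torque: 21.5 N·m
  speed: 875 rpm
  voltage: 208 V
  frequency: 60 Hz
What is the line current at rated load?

ω = 2π×875/60 = 91.63 rad/s; P_out = τω = 21.5 × 91.63 = 1970 W
P_in = P_out / η = 1970 / 0.721 = 2732 W
I = P_in / (V·cosφ) = 2732 / (208 × 0.76) = 17.3 A

17.3 A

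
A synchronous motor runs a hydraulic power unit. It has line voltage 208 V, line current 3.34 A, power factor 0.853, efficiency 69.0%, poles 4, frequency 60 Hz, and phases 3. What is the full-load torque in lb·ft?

2.77 lb·ft

P_in = √3·V·I·cosφ = 1.732 × 208 × 3.34 × 0.853 = 1026 W
P_out = η·P_in = 0.69 × 1026 = 708 W
n = n_s = 120×60/4 = 1800 rpm (synchronous)
ω = 2π×1800/60 = 188.5 rad/s
τ = P_out/ω = 708/188.5 = 3.756 N·m
In lb·ft: 3.756/1.356 = 2.77 lb·ft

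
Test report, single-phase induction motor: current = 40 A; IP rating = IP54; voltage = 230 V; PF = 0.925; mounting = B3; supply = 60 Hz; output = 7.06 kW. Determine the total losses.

P_in = V·I·cosφ = 230×40×0.925 = 8510 W
P_out = 7060 W
Losses = P_in − P_out = 8510 − 7060 = 1450 W

1450 W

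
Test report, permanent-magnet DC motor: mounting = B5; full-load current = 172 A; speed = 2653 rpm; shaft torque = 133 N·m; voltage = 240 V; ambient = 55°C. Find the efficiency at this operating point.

89.5 %

ω = 2π × 2653/60 = 277.8 rad/s; P_out = τω = 133 × 277.8 = 36947 W
P_in = V·I = 240 × 172 = 41280 W
η = P_out / P_in = 36947 / 41280 = 0.895 = 89.5%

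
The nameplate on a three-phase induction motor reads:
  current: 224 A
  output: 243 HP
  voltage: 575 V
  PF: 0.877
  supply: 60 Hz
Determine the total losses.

14.4 kW

P_in = √3·V·I·cosφ = 1.732×575×224×0.877 = 195643 W
P_out = 243×746 = 181278 W
Losses = P_in − P_out = 195643 − 181278 = 14365 W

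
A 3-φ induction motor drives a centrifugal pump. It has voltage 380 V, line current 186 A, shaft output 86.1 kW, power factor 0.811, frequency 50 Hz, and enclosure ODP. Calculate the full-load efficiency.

86.7 %

P_out = 86.1 kW = 86100 W
P_in = √3·V_L·I_L·cosφ = 1.732 × 380 × 186 × 0.811 = 99281 W
η = P_out / P_in = 86100 / 99281 = 0.867 = 86.7%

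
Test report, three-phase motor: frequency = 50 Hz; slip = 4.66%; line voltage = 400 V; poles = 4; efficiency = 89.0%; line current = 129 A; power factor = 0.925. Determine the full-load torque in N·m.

491 N·m

P_in = √3·V·I·cosφ = 1.732 × 400 × 129 × 0.925 = 82668 W
P_out = η·P_in = 0.89 × 82668 = 73575 W
n_s = 120×50/4 = 1500 rpm; n = 1500×(1−0.0466) = 1430 rpm
ω = 2π×1430/60 = 149.7 rad/s
τ = P_out/ω = 73575/149.7 = 491 N·m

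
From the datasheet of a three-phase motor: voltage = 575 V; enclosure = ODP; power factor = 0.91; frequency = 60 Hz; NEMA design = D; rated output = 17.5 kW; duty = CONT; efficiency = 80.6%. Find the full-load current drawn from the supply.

24 A

P_out = 17.5 kW = 17500 W
P_in = P_out / η = 17500 / 0.806 = 21712 W
I_L = P_in / (√3·V_L·cosφ) = 21712 / (1.732 × 575 × 0.91) = 24 A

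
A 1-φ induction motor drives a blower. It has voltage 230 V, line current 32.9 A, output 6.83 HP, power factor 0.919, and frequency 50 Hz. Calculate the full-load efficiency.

73.3 %

P_out = 6.83 × 746 = 5095 W
P_in = V·I·cosφ = 230 × 32.9 × 0.919 = 6954 W
η = P_out / P_in = 5095 / 6954 = 0.733 = 73.3%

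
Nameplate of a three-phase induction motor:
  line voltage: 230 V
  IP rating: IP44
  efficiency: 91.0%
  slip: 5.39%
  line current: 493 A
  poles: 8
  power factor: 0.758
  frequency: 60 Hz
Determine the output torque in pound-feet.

P_in = √3·V·I·cosφ = 1.732 × 230 × 493 × 0.758 = 148865 W
P_out = η·P_in = 0.91 × 148865 = 135467 W
n_s = 120×60/8 = 900 rpm; n = 900×(1−0.0539) = 851 rpm
ω = 2π×851/60 = 89.12 rad/s
τ = P_out/ω = 135467/89.12 = 1520 N·m
In lb·ft: 1520/1.356 = 1120 lb·ft

1120 lb·ft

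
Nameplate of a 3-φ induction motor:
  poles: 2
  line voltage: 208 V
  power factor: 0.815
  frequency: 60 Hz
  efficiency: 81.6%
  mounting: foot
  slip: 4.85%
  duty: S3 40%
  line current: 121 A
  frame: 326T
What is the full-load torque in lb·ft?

59.6 lb·ft

P_in = √3·V·I·cosφ = 1.732 × 208 × 121 × 0.815 = 35527 W
P_out = η·P_in = 0.816 × 35527 = 28990 W
n_s = 120×60/2 = 3600 rpm; n = 3600×(1−0.0485) = 3425 rpm
ω = 2π×3425/60 = 358.7 rad/s
τ = P_out/ω = 28990/358.7 = 80.82 N·m
In lb·ft: 80.82/1.356 = 59.6 lb·ft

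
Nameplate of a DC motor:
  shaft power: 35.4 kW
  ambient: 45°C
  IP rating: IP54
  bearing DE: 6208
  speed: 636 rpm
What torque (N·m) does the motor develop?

532 N·m

ω = 2π × 636/60 = 66.6 rad/s
τ = P/ω = 35400/66.6 = 532 N·m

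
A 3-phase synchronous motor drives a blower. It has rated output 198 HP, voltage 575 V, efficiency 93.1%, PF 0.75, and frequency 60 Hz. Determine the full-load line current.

212 A

P_out = 198 × 746 = 147708 W
P_in = P_out / η = 147708 / 0.931 = 158655 W
I_L = P_in / (√3·V_L·cosφ) = 158655 / (1.732 × 575 × 0.75) = 212 A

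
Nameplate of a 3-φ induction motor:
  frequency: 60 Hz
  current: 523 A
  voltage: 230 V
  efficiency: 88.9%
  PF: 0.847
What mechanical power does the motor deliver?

157 kW

P_in = √3·V·I·cosφ = 1.732 × 230 × 523 × 0.847 = 176466 W
P_out = η·P_in = 0.889 × 176466 = 156878 W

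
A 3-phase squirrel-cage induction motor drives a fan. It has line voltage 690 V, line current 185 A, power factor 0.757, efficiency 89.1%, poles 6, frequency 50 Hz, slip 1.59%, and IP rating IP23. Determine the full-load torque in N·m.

1450 N·m

P_in = √3·V·I·cosφ = 1.732 × 690 × 185 × 0.757 = 167365 W
P_out = η·P_in = 0.891 × 167365 = 149122 W
n_s = 120×50/6 = 1000 rpm; n = 1000×(1−0.0159) = 984 rpm
ω = 2π×984/60 = 103 rad/s
τ = P_out/ω = 149122/103 = 1450 N·m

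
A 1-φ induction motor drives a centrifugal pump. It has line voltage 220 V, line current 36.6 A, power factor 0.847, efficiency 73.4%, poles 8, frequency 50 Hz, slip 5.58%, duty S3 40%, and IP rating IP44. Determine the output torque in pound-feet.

P_in = V·I·cosφ = 220 × 36.6 × 0.847 = 6820 W
P_out = η·P_in = 0.734 × 6820 = 5006 W
n_s = 120×50/8 = 750 rpm; n = 750×(1−0.0558) = 708 rpm
ω = 2π×708/60 = 74.14 rad/s
τ = P_out/ω = 5006/74.14 = 67.52 N·m
In lb·ft: 67.52/1.356 = 49.8 lb·ft

49.8 lb·ft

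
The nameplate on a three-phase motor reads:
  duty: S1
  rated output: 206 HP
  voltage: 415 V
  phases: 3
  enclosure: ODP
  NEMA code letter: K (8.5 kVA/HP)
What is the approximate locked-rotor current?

S_LR = 8.5 × 206 = 1751 kVA
I_LR = S_LR/(√3·V_L) = 1751000/(1.732×415) = 2440 A

2440 A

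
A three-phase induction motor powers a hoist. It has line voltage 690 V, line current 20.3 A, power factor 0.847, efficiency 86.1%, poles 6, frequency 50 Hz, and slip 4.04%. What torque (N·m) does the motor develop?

P_in = √3·V·I·cosφ = 1.732 × 690 × 20.3 × 0.847 = 20548 W
P_out = η·P_in = 0.861 × 20548 = 17692 W
n_s = 120×50/6 = 1000 rpm; n = 1000×(1−0.0404) = 960 rpm
ω = 2π×960/60 = 100.5 rad/s
τ = P_out/ω = 17692/100.5 = 176 N·m

176 N·m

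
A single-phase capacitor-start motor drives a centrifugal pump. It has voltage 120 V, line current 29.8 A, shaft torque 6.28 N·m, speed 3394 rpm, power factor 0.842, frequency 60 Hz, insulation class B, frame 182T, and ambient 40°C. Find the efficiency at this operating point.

74.1 %

ω = 2π × 3394/60 = 355.4 rad/s; P_out = τω = 6.28 × 355.4 = 2232 W
P_in = V·I·cosφ = 120 × 29.8 × 0.842 = 3011 W
η = P_out / P_in = 2232 / 3011 = 0.741 = 74.1%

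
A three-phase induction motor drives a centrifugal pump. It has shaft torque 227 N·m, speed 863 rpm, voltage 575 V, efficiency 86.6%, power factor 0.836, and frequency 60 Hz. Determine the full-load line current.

ω = 2π×863/60 = 90.37 rad/s; P_out = τω = 227 × 90.37 = 20514 W
P_in = P_out / η = 20514 / 0.866 = 23688 W
I_L = P_in / (√3·V_L·cosφ) = 23688 / (1.732 × 575 × 0.836) = 28.5 A

28.5 A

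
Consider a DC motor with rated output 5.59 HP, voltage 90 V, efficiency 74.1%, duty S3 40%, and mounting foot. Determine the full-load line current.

P_out = 5.59 × 746 = 4170 W
P_in = P_out / η = 4170 / 0.741 = 5628 W
I = P_in / V = 5628 / 90 = 62.5 A

62.5 A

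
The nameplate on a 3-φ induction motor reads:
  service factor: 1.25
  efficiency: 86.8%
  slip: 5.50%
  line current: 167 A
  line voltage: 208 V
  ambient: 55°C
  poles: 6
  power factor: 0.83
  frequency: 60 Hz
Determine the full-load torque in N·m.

P_in = √3·V·I·cosφ = 1.732 × 208 × 167 × 0.83 = 49935 W
P_out = η·P_in = 0.868 × 49935 = 43344 W
n_s = 120×60/6 = 1200 rpm; n = 1200×(1−0.055) = 1134 rpm
ω = 2π×1134/60 = 118.8 rad/s
τ = P_out/ω = 43344/118.8 = 365 N·m

365 N·m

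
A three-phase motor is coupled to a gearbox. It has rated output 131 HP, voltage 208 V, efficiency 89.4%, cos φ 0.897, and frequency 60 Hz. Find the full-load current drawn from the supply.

338 A

P_out = 131 × 746 = 97726 W
P_in = P_out / η = 97726 / 0.894 = 109313 W
I_L = P_in / (√3·V_L·cosφ) = 109313 / (1.732 × 208 × 0.897) = 338 A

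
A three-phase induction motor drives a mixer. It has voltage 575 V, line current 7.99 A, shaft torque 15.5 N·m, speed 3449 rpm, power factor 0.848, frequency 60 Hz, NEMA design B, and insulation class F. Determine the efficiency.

ω = 2π × 3449/60 = 361.2 rad/s; P_out = τω = 15.5 × 361.2 = 5599 W
P_in = √3·V_L·I_L·cosφ = 1.732 × 575 × 7.99 × 0.848 = 6748 W
η = P_out / P_in = 5599 / 6748 = 0.830 = 83.0%

83.0 %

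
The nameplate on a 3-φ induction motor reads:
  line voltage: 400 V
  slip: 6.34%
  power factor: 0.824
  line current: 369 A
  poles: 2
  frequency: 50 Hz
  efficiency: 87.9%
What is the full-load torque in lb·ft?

P_in = √3·V·I·cosφ = 1.732 × 400 × 369 × 0.824 = 210650 W
P_out = η·P_in = 0.879 × 210650 = 185161 W
n_s = 120×50/2 = 3000 rpm; n = 3000×(1−0.0634) = 2810 rpm
ω = 2π×2810/60 = 294.3 rad/s
τ = P_out/ω = 185161/294.3 = 629.2 N·m
In lb·ft: 629.2/1.356 = 464 lb·ft

464 lb·ft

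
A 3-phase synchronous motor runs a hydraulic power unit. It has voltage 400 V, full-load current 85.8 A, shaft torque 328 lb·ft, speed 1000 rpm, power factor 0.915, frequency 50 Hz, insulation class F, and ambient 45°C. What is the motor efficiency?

τ = 328 lb·ft × 1.356 = 444.8 N·m
ω = 2π × 1000/60 = 104.7 rad/s; P_out = τω = 444.8 × 104.7 = 46571 W
P_in = √3·V_L·I_L·cosφ = 1.732 × 400 × 85.8 × 0.915 = 54390 W
η = P_out / P_in = 46571 / 54390 = 0.856 = 85.6%

85.6 %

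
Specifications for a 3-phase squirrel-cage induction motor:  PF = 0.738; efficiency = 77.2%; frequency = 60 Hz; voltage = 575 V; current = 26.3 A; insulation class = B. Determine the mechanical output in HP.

P_in = √3·V·I·cosφ = 1.732 × 575 × 26.3 × 0.738 = 19330 W
P_out = η·P_in = 0.772 × 19330 = 14923 W
= 14923/746 = 20 HP

20 HP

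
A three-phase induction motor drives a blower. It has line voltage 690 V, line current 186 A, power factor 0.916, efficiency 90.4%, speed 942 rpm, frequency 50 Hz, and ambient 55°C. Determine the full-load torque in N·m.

P_in = √3·V·I·cosφ = 1.732 × 690 × 186 × 0.916 = 203613 W
P_out = η·P_in = 0.904 × 203613 = 184066 W
n = 942 rpm
ω = 2π×942/60 = 98.65 rad/s
τ = P_out/ω = 184066/98.65 = 1870 N·m

1870 N·m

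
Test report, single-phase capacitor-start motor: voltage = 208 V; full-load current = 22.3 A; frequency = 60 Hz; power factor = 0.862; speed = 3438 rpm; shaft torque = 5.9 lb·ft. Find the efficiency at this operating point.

72.0 %

τ = 5.9 lb·ft × 1.356 = 8 N·m
ω = 2π × 3438/60 = 360 rad/s; P_out = τω = 8 × 360 = 2880 W
P_in = V·I·cosφ = 208 × 22.3 × 0.862 = 3998 W
η = P_out / P_in = 2880 / 3998 = 0.720 = 72.0%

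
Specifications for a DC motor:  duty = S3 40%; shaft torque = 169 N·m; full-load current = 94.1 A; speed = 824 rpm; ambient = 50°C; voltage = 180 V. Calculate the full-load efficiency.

ω = 2π × 824/60 = 86.29 rad/s; P_out = τω = 169 × 86.29 = 14583 W
P_in = V·I = 180 × 94.1 = 16938 W
η = P_out / P_in = 14583 / 16938 = 0.861 = 86.1%

86.1 %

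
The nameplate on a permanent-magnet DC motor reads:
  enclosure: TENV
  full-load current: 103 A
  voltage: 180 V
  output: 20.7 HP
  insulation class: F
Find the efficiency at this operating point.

83.3 %

P_out = 20.7 × 746 = 15442 W
P_in = V·I = 180 × 103 = 18540 W
η = P_out / P_in = 15442 / 18540 = 0.833 = 83.3%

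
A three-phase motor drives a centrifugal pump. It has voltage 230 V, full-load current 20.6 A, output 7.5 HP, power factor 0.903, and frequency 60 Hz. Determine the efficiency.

75.5 %

P_out = 7.5 × 746 = 5595 W
P_in = √3·V_L·I_L·cosφ = 1.732 × 230 × 20.6 × 0.903 = 7410 W
η = P_out / P_in = 5595 / 7410 = 0.755 = 75.5%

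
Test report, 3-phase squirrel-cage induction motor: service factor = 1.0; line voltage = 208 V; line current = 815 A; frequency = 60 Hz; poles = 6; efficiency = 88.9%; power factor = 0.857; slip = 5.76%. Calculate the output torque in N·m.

P_in = √3·V·I·cosφ = 1.732 × 208 × 815 × 0.857 = 251623 W
P_out = η·P_in = 0.889 × 251623 = 223693 W
n_s = 120×60/6 = 1200 rpm; n = 1200×(1−0.0576) = 1131 rpm
ω = 2π×1131/60 = 118.4 rad/s
τ = P_out/ω = 223693/118.4 = 1890 N·m

1890 N·m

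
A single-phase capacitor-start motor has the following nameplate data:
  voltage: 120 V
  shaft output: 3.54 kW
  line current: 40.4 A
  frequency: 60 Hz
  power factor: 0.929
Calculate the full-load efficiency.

P_out = 3.54 kW = 3540 W
P_in = V·I·cosφ = 120 × 40.4 × 0.929 = 4504 W
η = P_out / P_in = 3540 / 4504 = 0.786 = 78.6%

78.6 %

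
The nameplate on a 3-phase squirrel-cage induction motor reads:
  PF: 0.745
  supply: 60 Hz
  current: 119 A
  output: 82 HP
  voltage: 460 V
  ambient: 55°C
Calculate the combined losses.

P_in = √3·V·I·cosφ = 1.732×460×119×0.745 = 70633 W
P_out = 82×746 = 61172 W
Losses = P_in − P_out = 70633 − 61172 = 9461 W

9460 W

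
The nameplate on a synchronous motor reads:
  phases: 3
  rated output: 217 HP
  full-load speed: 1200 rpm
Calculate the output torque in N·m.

P_out = 217 × 746 = 161882 W
ω = 2π × 1200/60 = 125.7 rad/s
τ = P_out/ω = 161882/125.7 = 1290 N·m

1290 N·m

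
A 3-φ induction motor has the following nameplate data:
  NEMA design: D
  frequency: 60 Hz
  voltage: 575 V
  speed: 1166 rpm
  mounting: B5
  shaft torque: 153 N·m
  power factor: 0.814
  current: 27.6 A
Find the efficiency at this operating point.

ω = 2π × 1166/60 = 122.1 rad/s; P_out = τω = 153 × 122.1 = 18681 W
P_in = √3·V_L·I_L·cosφ = 1.732 × 575 × 27.6 × 0.814 = 22374 W
η = P_out / P_in = 18681 / 22374 = 0.835 = 83.5%

83.5 %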